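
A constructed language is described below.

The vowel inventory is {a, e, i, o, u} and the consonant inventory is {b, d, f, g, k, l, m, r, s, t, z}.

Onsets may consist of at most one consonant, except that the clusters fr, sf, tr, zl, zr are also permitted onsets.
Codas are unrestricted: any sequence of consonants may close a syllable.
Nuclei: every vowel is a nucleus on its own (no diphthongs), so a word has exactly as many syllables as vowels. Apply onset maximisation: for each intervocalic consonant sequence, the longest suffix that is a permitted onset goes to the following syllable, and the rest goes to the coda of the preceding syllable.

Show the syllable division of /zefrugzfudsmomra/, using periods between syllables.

Nuclei (vowels): e, u, u, o, a → 5 syllables.
Between /e/ (V1) and /u/ (V2): cluster /fr/ — /fr/ is itself a permitted onset, so the whole cluster goes right; preceding coda = ∅.
Between /u/ (V2) and /u/ (V3): /gzf/ splits as /gz/ + /f/ (/f/ is the longest suffix that is a licit onset).
Between /u/ (V3) and /o/ (V4): /dsm/ splits as /ds/ + /m/ (/m/ is the longest suffix that is a licit onset).
Between /o/ (V4) and /a/ (V5): cluster /mr/ — the longest permitted-onset suffix is /r/; onset = /r/, preceding coda = /m/.

ze.frugz.fuds.mom.ra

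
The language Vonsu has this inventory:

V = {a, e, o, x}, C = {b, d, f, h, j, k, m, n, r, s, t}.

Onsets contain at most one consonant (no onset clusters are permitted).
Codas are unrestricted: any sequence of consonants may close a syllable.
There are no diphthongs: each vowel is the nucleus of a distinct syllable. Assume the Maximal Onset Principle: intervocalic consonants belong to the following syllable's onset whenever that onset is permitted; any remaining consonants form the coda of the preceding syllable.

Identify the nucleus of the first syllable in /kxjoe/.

x

The vowels are x, o, e — 3 nuclei, so 3 syllables.
The first nucleus (vowel 1 from the left) is /x/.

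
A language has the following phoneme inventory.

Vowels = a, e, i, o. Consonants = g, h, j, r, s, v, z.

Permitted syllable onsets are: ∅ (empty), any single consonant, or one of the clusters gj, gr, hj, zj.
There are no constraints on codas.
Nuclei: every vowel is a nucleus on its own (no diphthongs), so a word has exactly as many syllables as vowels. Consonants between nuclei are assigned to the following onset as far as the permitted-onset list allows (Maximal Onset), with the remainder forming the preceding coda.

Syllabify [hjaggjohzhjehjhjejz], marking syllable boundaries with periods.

Nuclei (vowels): a, o, e, e → 4 syllables.
/a…o/ gap (V1→V2): /ggj/ splits as /g/ + /gj/ (/gj/ is the longest suffix that is a licit onset).
/o…e/ gap (V2→V3): /hzhj/ splits as /hz/ + /hj/ (/hj/ is the longest suffix that is a licit onset).
/e…e/ gap (V3→V4): /hjhj/ — longest licit onset from the right is /hj/, leaving /hj/ as coda.

hjag.gjohz.hjehj.hjejz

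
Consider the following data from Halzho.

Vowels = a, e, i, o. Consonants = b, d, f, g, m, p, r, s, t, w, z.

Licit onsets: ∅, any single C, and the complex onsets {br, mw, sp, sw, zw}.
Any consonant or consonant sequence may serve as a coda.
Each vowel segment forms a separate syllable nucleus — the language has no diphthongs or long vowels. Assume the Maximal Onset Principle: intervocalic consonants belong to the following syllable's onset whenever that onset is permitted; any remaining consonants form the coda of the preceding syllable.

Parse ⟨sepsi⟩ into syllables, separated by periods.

sep.si

Nuclei (vowels): e, i → 2 syllables.
V1 /e/ – V2 /i/: /ps/ — longest licit onset from the right is /s/, leaving /p/ as coda.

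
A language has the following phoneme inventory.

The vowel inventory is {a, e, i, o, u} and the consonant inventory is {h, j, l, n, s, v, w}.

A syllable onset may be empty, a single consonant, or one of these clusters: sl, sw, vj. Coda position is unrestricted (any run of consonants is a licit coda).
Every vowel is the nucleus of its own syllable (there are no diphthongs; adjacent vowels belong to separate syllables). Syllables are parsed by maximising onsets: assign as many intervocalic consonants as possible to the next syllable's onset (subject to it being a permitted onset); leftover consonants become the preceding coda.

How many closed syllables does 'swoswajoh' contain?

The vowels are o, a, o — 3 nuclei, so 3 syllables.
/o…a/ gap (V1→V2): /sw/ — entire cluster is a permitted onset → onset /sw/, coda ∅.
/a…o/ gap (V2→V3): /j/ is a single consonant, so it becomes the next onset.
Syllabification: swo.swa.joh.
Classifying each syllable: /swo/ (open), /swa/ (open), /joh/ (closed).
Closed syllables: 1.

1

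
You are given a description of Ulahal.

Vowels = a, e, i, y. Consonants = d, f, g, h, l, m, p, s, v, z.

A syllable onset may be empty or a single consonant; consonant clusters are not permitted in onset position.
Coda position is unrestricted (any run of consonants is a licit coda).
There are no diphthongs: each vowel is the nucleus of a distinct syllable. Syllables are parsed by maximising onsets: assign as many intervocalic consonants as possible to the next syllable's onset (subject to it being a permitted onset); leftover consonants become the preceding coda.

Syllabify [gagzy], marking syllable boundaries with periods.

gag.zy

Vowels present: a, y; each is a nucleus, giving 2 syllables.
σ1/σ2 boundary: cluster /gz/ — the longest permitted-onset suffix is /z/; onset = /z/, preceding coda = /g/.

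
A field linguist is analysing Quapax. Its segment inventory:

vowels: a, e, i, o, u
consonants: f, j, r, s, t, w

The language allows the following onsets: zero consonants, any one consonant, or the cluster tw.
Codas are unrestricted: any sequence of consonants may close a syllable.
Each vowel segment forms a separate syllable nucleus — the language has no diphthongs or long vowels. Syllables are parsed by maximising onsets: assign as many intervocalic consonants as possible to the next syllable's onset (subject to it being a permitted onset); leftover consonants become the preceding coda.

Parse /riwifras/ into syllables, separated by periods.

Vowels present: i, i, a; each is a nucleus, giving 3 syllables.
Between /i/ (V1) and /i/ (V2): /w/ → onset of the next syllable (single consonants are always licit onsets).
Between /i/ (V2) and /a/ (V3): /fr/ — longest licit onset from the right is /r/, leaving /f/ as coda.

ri.wif.ras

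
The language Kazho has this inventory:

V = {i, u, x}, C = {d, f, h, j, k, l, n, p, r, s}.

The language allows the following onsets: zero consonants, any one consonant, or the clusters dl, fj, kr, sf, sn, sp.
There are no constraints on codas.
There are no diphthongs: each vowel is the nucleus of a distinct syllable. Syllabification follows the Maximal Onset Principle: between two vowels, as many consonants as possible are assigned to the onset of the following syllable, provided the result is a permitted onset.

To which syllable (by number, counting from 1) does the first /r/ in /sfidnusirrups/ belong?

3

Nuclei (vowels): i, u, i, u → 4 syllables.
Between /i/ (V1) and /u/ (V2): cluster /dn/ — the longest permitted-onset suffix is /n/; onset = /n/, preceding coda = /d/.
Between /u/ (V2) and /i/ (V3): /s/ → onset of the next syllable (single consonants are always licit onsets).
Between /i/ (V3) and /u/ (V4): /rr/; trying suffixes from longest down, /r/ is the first permitted one, so coda /r/ | onset /r/.
Syllabification: sfid.nu.sir.rups.
The first /r/ is in the coda of syllable 3 (/sir/).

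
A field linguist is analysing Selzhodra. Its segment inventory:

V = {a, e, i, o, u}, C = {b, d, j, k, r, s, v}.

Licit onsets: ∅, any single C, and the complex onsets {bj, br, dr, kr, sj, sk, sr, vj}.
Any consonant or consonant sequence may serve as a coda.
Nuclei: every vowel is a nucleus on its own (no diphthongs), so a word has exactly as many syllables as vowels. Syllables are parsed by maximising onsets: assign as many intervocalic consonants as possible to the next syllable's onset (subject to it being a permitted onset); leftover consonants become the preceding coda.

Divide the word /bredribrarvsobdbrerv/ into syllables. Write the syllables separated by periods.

The vowels are e, i, a, o, e — 5 nuclei, so 5 syllables.
V1 /e/ – V2 /i/: /dr/ — entire cluster is a permitted onset → onset /dr/, coda ∅.
V2 /i/ – V3 /a/: /br/ is a licit onset in full, so it all attaches to the next syllable.
V3 /a/ – V4 /o/: cluster /rvs/ — the longest permitted-onset suffix is /s/; onset = /s/, preceding coda = /rv/.
V4 /o/ – V5 /e/: /bdbr/ splits as /bd/ + /br/ (/br/ is the longest suffix that is a licit onset).

bre.dri.brarv.sobd.brerv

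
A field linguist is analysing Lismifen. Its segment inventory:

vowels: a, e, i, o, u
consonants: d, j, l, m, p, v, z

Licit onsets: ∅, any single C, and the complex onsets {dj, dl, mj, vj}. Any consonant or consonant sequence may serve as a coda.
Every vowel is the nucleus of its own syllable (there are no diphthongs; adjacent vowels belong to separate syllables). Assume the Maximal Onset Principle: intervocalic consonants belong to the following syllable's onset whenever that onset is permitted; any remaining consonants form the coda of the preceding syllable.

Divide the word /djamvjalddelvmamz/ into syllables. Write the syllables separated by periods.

The vowels are a, a, e, a — 4 nuclei, so 4 syllables.
Between /a/ (V1) and /a/ (V2): /mvj/; trying suffixes from longest down, /vj/ is the first permitted one, so coda /m/ | onset /vj/.
Between /a/ (V2) and /e/ (V3): /ldd/ splits as /ld/ + /d/ (/d/ is the longest suffix that is a licit onset).
Between /e/ (V3) and /a/ (V4): /lvm/ splits as /lv/ + /m/ (/m/ is the longest suffix that is a licit onset).

djam.vjald.delv.mamz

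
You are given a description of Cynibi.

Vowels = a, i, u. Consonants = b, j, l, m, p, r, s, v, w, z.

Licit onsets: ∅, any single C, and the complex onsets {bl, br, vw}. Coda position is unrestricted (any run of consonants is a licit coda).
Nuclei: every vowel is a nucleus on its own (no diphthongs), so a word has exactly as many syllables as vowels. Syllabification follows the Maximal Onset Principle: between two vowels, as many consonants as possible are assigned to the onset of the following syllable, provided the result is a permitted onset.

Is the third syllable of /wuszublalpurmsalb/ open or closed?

Nuclei (vowels): u, u, a, u, a → 5 syllables.
V1 /u/ – V2 /u/: /sz/ — longest licit onset from the right is /z/, leaving /s/ as coda.
V2 /u/ – V3 /a/: cluster /bl/ — /bl/ is itself a permitted onset, so the whole cluster goes right; preceding coda = ∅.
V3 /a/ – V4 /u/: /lp/; trying suffixes from longest down, /p/ is the first permitted one, so coda /l/ | onset /p/.
V4 /u/ – V5 /a/: /rms/ — longest licit onset from the right is /s/, leaving /rm/ as coda.
Syllabification: wus.zu.blal.purm.salb.
Syllable 3 is /blal/ with coda /l/, so it is closed.

closed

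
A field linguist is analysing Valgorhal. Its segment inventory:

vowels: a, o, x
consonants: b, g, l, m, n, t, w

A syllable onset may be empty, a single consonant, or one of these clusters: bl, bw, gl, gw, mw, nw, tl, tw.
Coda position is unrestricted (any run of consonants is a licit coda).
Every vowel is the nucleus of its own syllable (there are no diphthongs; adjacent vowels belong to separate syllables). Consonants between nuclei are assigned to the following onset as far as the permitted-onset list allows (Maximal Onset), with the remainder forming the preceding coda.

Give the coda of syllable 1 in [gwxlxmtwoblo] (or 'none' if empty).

none

Nuclei (vowels): x, x, o, o → 4 syllables.
σ1/σ2 boundary: just /l/ — single C goes to the following onset.
σ2/σ3 boundary: cluster /mtw/ — the longest permitted-onset suffix is /tw/; onset = /tw/, preceding coda = /m/.
σ3/σ4 boundary: /bl/ is a licit onset in full, so it all attaches to the next syllable.
Result: gwx.lxm.two.blo.
Syllable 1 is /gwx/: onset /gw/, nucleus /x/, coda ∅.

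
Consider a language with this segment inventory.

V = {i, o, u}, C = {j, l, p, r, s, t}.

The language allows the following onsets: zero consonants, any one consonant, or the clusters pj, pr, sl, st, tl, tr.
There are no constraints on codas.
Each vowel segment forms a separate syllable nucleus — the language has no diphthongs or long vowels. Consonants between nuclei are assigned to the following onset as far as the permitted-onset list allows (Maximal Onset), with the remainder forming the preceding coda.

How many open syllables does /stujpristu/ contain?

2

Vowels present: u, i, u; each is a nucleus, giving 3 syllables.
Between /u/ (V1) and /i/ (V2): /jpr/; trying suffixes from longest down, /pr/ is the first permitted one, so coda /j/ | onset /pr/.
Between /i/ (V2) and /u/ (V3): /st/ is a licit onset in full, so it all attaches to the next syllable.
Putting it together: stuj.pri.stu.
Classifying each syllable: /stuj/ (closed), /pri/ (open), /stu/ (open).
Open syllables: 2.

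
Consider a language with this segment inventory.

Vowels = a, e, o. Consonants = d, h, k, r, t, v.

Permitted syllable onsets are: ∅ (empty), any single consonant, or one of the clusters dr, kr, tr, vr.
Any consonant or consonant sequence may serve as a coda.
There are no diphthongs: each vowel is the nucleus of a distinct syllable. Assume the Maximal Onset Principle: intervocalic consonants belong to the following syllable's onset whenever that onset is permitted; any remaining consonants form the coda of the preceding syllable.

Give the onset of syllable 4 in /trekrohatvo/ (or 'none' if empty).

Nuclei (vowels): e, o, a, o → 4 syllables.
σ1/σ2 boundary: /kr/ is a licit onset in full, so it all attaches to the next syllable.
σ2/σ3 boundary: just /h/ — single C goes to the following onset.
σ3/σ4 boundary: /tv/ splits as /t/ + /v/ (/v/ is the longest suffix that is a licit onset).
So the parse is tre.kro.hat.vo.
Syllable 4 is /vo/: onset /v/, nucleus /o/, coda ∅.

v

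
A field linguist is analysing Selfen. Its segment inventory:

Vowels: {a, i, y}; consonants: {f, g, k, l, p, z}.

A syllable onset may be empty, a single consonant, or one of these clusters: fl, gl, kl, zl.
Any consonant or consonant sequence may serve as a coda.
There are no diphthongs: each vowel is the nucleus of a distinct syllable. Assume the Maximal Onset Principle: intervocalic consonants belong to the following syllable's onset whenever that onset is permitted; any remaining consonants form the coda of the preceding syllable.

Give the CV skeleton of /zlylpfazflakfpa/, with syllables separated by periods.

CCVCC.CVC.CCVCC.CV

Nuclei (vowels): y, a, a, a → 4 syllables.
V1 /y/ – V2 /a/: /lpf/; trying suffixes from longest down, /f/ is the first permitted one, so coda /lp/ | onset /f/.
V2 /a/ – V3 /a/: cluster /zfl/ — the longest permitted-onset suffix is /fl/; onset = /fl/, preceding coda = /z/.
V3 /a/ – V4 /a/: /kfp/ splits as /kf/ + /p/ (/p/ is the longest suffix that is a licit onset).
Syllabification: zlylp.faz.flakf.pa.
Mapping each syllable to C/V: /zlylp/ → CCVCC, /faz/ → CVC, /flakf/ → CCVCC, /pa/ → CV.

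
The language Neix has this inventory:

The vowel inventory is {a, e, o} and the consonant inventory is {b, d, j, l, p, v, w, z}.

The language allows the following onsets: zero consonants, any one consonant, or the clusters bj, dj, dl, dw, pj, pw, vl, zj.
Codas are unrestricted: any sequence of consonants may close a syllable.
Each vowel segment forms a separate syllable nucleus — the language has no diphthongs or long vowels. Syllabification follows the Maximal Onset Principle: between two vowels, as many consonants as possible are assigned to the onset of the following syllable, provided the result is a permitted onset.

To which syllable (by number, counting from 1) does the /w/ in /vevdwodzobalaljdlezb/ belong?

2

The vowels are e, o, o, a, a, e — 6 nuclei, so 6 syllables.
/e…o/ gap (V1→V2): /vdw/ splits as /v/ + /dw/ (/dw/ is the longest suffix that is a licit onset).
/o…o/ gap (V2→V3): cluster /dz/ — the longest permitted-onset suffix is /z/; onset = /z/, preceding coda = /d/.
/o…a/ gap (V3→V4): /b/ → onset of the next syllable (single consonants are always licit onsets).
/a…a/ gap (V4→V5): just /l/ — single C goes to the following onset.
/a…e/ gap (V5→V6): cluster /ljdl/ — the longest permitted-onset suffix is /dl/; onset = /dl/, preceding coda = /lj/.
Result: vev.dwod.zo.ba.lalj.dlezb.
The /w/ is in the onset of syllable 2 (/dwod/).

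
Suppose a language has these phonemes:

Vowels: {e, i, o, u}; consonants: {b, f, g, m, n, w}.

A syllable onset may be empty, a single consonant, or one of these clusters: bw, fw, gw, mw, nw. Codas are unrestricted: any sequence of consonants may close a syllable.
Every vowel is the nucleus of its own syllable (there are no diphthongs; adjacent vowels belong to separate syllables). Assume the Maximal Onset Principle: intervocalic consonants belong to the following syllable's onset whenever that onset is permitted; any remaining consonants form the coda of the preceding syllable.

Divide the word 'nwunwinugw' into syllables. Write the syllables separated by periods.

nwu.nwi.nugw

The vowels are u, i, u — 3 nuclei, so 3 syllables.
V1 /u/ – V2 /i/: /nw/ — entire cluster is a permitted onset → onset /nw/, coda ∅.
V2 /i/ – V3 /u/: /n/ is a single consonant, so it becomes the next onset.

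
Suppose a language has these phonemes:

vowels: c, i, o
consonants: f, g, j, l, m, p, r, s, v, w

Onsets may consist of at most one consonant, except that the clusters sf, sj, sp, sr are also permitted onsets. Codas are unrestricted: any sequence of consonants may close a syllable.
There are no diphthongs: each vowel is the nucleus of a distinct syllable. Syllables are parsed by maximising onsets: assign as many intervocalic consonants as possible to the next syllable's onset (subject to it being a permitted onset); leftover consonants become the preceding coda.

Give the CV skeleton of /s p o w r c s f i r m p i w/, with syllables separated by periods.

The vowels are o, c, i, i — 4 nuclei, so 4 syllables.
/o…c/ gap (V1→V2): cluster /wr/ — the longest permitted-onset suffix is /r/; onset = /r/, preceding coda = /w/.
/c…i/ gap (V2→V3): cluster /sf/ — /sf/ is itself a permitted onset, so the whole cluster goes right; preceding coda = ∅.
/i…i/ gap (V3→V4): /rmp/; trying suffixes from longest down, /p/ is the first permitted one, so coda /rm/ | onset /p/.
Result: spow.rc.sfirm.piw.
Mapping each syllable to C/V: /spow/ → CCVC, /rc/ → CV, /sfirm/ → CCVCC, /piw/ → CVC.

CCVC.CV.CCVCC.CVC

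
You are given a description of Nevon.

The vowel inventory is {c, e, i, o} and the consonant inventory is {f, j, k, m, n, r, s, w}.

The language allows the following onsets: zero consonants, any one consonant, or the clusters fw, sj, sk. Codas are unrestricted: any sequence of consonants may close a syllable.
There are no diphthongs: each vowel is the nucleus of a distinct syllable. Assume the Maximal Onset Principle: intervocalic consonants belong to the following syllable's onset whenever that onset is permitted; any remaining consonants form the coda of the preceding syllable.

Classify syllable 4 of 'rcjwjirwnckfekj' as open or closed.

closed

Vowels present: c, i, c, e; each is a nucleus, giving 4 syllables.
/c…i/ gap (V1→V2): /jwj/; trying suffixes from longest down, /j/ is the first permitted one, so coda /jw/ | onset /j/.
/i…c/ gap (V2→V3): /rwn/; trying suffixes from longest down, /n/ is the first permitted one, so coda /rw/ | onset /n/.
/c…e/ gap (V3→V4): /kf/ — longest licit onset from the right is /f/, leaving /k/ as coda.
Syllabification: rcjw.jirw.nck.fekj.
Syllable 4 is /fekj/ with coda /kj/, so it is closed.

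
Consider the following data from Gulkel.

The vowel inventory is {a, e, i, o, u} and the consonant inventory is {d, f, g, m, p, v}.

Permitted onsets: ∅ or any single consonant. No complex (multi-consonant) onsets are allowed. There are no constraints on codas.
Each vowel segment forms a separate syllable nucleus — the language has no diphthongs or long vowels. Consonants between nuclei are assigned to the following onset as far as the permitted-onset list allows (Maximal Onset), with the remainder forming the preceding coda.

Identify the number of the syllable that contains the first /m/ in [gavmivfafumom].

Nuclei (vowels): a, i, a, u, o → 5 syllables.
/a…i/ gap (V1→V2): cluster /vm/ — the longest permitted-onset suffix is /m/; onset = /m/, preceding coda = /v/.
/i…a/ gap (V2→V3): cluster /vf/ — the longest permitted-onset suffix is /f/; onset = /f/, preceding coda = /v/.
/a…u/ gap (V3→V4): /f/ is a single consonant, so it becomes the next onset.
/u…o/ gap (V4→V5): just /m/ — single C goes to the following onset.
Result: gav.miv.fa.fu.mom.
The first /m/ is in the onset of syllable 2 (/miv/).

2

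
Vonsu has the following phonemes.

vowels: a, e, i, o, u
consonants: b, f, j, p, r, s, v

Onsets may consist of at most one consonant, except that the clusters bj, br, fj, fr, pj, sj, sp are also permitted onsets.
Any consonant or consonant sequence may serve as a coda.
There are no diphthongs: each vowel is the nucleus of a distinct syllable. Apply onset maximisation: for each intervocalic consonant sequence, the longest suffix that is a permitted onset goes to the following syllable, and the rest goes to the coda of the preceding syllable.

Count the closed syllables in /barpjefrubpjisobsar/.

Nuclei (vowels): a, e, u, i, o, a → 6 syllables.
/a…e/ gap (V1→V2): cluster /rpj/ — the longest permitted-onset suffix is /pj/; onset = /pj/, preceding coda = /r/.
/e…u/ gap (V2→V3): /fr/ is a licit onset in full, so it all attaches to the next syllable.
/u…i/ gap (V3→V4): /bpj/ — longest licit onset from the right is /pj/, leaving /b/ as coda.
/i…o/ gap (V4→V5): /s/ is a single consonant, so it becomes the next onset.
/o…a/ gap (V5→V6): cluster /bs/ — the longest permitted-onset suffix is /s/; onset = /s/, preceding coda = /b/.
Syllabification: bar.pje.frub.pji.sob.sar.
Classifying each syllable: /bar/ (closed), /pje/ (open), /frub/ (closed), /pji/ (open), /sob/ (closed), /sar/ (closed).
Closed syllables: 4.

4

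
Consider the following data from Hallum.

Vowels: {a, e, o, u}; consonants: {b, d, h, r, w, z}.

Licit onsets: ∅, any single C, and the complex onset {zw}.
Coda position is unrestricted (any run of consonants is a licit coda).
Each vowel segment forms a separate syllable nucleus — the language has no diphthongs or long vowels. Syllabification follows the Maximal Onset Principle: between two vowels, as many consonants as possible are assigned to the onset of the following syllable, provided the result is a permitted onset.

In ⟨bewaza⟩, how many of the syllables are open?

The vowels are e, a, a — 3 nuclei, so 3 syllables.
V1 /e/ – V2 /a/: just /w/ — single C goes to the following onset.
V2 /a/ – V3 /a/: just /z/ — single C goes to the following onset.
So the parse is be.wa.za.
Classifying each syllable: /be/ (open), /wa/ (open), /za/ (open).
Open syllables: 3.

3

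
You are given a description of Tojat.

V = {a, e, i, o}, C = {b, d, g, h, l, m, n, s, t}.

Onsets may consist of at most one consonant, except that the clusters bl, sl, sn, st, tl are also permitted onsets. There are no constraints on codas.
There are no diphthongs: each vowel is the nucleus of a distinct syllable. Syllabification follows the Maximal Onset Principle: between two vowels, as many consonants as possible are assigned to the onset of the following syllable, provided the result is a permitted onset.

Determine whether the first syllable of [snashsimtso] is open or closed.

closed

The vowels are a, i, o — 3 nuclei, so 3 syllables.
/a…i/ gap (V1→V2): cluster /shs/ — the longest permitted-onset suffix is /s/; onset = /s/, preceding coda = /sh/.
/i…o/ gap (V2→V3): cluster /mts/ — the longest permitted-onset suffix is /s/; onset = /s/, preceding coda = /mt/.
Putting it together: snash.simt.so.
Syllable 1 is /snash/ with coda /sh/, so it is closed.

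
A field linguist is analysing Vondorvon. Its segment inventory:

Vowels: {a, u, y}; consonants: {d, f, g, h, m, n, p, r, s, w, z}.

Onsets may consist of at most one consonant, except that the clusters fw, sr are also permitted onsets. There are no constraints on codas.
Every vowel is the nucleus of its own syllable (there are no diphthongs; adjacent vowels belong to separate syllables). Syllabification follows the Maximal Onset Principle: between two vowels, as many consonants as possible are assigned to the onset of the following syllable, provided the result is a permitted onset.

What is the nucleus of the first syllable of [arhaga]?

Vowels present: a, a, a; each is a nucleus, giving 3 syllables.
The first nucleus (vowel 1 from the left) is /a/.

a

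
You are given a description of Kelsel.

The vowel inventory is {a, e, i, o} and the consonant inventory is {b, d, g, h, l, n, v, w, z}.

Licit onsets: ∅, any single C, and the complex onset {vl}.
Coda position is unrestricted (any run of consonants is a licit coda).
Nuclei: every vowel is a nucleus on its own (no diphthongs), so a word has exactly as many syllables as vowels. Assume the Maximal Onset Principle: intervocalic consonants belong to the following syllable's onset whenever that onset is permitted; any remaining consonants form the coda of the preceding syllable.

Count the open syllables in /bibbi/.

1

Nuclei (vowels): i, i → 2 syllables.
/i…i/ gap (V1→V2): /bb/ splits as /b/ + /b/ (/b/ is the longest suffix that is a licit onset).
Putting it together: bib.bi.
Classifying each syllable: /bib/ (closed), /bi/ (open).
Open syllables: 1.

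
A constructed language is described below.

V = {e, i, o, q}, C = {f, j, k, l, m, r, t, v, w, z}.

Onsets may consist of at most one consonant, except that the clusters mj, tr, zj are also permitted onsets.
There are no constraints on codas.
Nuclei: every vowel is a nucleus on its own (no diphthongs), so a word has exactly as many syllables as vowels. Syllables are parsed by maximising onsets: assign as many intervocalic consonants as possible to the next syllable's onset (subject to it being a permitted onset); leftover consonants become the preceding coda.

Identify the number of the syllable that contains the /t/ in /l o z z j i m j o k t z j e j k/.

3

Nuclei (vowels): o, i, o, e → 4 syllables.
V1 /o/ – V2 /i/: /zzj/; trying suffixes from longest down, /zj/ is the first permitted one, so coda /z/ | onset /zj/.
V2 /i/ – V3 /o/: cluster /mj/ — /mj/ is itself a permitted onset, so the whole cluster goes right; preceding coda = ∅.
V3 /o/ – V4 /e/: cluster /ktzj/ — the longest permitted-onset suffix is /zj/; onset = /zj/, preceding coda = /kt/.
Result: loz.zji.mjokt.zjejk.
The /t/ is in the coda of syllable 3 (/mjokt/).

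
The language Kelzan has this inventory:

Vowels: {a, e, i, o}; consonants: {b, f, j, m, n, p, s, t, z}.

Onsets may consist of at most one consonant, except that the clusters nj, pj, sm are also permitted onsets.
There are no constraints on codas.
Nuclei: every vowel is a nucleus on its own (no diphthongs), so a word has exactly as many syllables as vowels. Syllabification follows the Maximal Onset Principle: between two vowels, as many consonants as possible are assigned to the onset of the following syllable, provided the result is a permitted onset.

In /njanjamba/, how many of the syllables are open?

2

Vowels present: a, a, a; each is a nucleus, giving 3 syllables.
σ1/σ2 boundary: /nj/ — entire cluster is a permitted onset → onset /nj/, coda ∅.
σ2/σ3 boundary: cluster /mb/ — the longest permitted-onset suffix is /b/; onset = /b/, preceding coda = /m/.
Syllabification: nja.njam.ba.
Classifying each syllable: /nja/ (open), /njam/ (closed), /ba/ (open).
Open syllables: 2.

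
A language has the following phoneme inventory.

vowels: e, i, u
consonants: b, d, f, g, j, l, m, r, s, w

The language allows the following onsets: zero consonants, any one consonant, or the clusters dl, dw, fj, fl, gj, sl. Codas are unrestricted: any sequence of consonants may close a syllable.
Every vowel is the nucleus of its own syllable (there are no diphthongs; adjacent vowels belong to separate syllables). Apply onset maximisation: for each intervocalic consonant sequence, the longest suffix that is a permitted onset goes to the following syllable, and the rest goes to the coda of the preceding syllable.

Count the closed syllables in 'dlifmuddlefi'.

2

Nuclei (vowels): i, u, e, i → 4 syllables.
Between /i/ (V1) and /u/ (V2): /fm/ — longest licit onset from the right is /m/, leaving /f/ as coda.
Between /u/ (V2) and /e/ (V3): /ddl/; trying suffixes from longest down, /dl/ is the first permitted one, so coda /d/ | onset /dl/.
Between /e/ (V3) and /i/ (V4): /f/ is a single consonant, so it becomes the next onset.
Putting it together: dlif.mud.dle.fi.
Classifying each syllable: /dlif/ (closed), /mud/ (closed), /dle/ (open), /fi/ (open).
Closed syllables: 2.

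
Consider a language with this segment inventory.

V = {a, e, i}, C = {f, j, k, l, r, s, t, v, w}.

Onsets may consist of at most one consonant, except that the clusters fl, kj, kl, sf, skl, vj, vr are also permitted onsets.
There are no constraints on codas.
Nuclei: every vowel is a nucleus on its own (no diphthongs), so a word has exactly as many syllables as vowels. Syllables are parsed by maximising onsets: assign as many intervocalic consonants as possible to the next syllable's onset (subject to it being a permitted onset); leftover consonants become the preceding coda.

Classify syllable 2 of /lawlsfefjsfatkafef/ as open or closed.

closed

Vowels present: a, e, a, a, e; each is a nucleus, giving 5 syllables.
Between /a/ (V1) and /e/ (V2): cluster /wlsf/ — the longest permitted-onset suffix is /sf/; onset = /sf/, preceding coda = /wl/.
Between /e/ (V2) and /a/ (V3): /fjsf/ — longest licit onset from the right is /sf/, leaving /fj/ as coda.
Between /a/ (V3) and /a/ (V4): cluster /tk/ — the longest permitted-onset suffix is /k/; onset = /k/, preceding coda = /t/.
Between /a/ (V4) and /e/ (V5): /f/ → onset of the next syllable (single consonants are always licit onsets).
Result: lawl.sfefj.sfat.ka.fef.
Syllable 2 is /sfefj/ with coda /fj/, so it is closed.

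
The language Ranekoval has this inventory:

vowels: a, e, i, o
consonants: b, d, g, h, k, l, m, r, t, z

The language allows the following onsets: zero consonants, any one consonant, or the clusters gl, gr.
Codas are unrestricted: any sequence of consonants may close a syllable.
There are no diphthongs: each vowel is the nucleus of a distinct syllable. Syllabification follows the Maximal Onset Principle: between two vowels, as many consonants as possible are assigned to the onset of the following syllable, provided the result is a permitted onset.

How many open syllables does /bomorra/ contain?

2

Nuclei (vowels): o, o, a → 3 syllables.
/o…o/ gap (V1→V2): /m/ is a single consonant, so it becomes the next onset.
/o…a/ gap (V2→V3): /rr/ — longest licit onset from the right is /r/, leaving /r/ as coda.
Result: bo.mor.ra.
Classifying each syllable: /bo/ (open), /mor/ (closed), /ra/ (open).
Open syllables: 2.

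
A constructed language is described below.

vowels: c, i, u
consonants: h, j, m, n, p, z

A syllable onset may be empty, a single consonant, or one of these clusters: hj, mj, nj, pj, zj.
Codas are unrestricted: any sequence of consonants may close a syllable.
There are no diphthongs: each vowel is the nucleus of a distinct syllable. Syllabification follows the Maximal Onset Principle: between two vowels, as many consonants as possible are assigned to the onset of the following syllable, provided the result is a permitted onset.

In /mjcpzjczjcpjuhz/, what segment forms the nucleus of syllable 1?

Vowels present: c, c, c, u; each is a nucleus, giving 4 syllables.
The first nucleus (vowel 1 from the left) is /c/.

c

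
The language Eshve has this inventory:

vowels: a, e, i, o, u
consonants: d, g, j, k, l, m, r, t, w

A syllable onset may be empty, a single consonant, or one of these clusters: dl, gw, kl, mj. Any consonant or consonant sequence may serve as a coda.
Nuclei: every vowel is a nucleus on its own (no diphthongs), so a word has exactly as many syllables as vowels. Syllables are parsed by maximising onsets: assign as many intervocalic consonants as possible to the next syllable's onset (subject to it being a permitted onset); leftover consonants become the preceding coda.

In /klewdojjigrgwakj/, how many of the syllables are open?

0

Vowels present: e, o, i, a; each is a nucleus, giving 4 syllables.
σ1/σ2 boundary: cluster /wd/ — the longest permitted-onset suffix is /d/; onset = /d/, preceding coda = /w/.
σ2/σ3 boundary: /jj/ — longest licit onset from the right is /j/, leaving /j/ as coda.
σ3/σ4 boundary: /grgw/ splits as /gr/ + /gw/ (/gw/ is the longest suffix that is a licit onset).
Result: klew.doj.jigr.gwakj.
Classifying each syllable: /klew/ (closed), /doj/ (closed), /jigr/ (closed), /gwakj/ (closed).
Open syllables: 0.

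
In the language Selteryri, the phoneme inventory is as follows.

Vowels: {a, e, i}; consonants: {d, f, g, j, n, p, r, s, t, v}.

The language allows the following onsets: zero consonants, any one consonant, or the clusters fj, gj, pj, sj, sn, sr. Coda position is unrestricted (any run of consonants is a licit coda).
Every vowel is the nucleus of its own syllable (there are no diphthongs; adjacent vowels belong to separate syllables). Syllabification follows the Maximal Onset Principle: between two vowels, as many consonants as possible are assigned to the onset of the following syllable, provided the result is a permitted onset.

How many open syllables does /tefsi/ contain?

Vowels present: e, i; each is a nucleus, giving 2 syllables.
V1 /e/ – V2 /i/: /fs/ — longest licit onset from the right is /s/, leaving /f/ as coda.
So the parse is tef.si.
Classifying each syllable: /tef/ (closed), /si/ (open).
Open syllables: 1.

1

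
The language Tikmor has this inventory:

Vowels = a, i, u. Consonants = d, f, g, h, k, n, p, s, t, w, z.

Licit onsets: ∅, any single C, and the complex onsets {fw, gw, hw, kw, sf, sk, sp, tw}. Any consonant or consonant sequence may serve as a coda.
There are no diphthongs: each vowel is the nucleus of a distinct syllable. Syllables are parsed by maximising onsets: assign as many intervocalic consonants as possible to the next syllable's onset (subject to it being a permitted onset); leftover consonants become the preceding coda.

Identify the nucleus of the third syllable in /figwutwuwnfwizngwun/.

The vowels are i, u, u, i, u — 5 nuclei, so 5 syllables.
The third nucleus (vowel 3 from the left) is /u/.

u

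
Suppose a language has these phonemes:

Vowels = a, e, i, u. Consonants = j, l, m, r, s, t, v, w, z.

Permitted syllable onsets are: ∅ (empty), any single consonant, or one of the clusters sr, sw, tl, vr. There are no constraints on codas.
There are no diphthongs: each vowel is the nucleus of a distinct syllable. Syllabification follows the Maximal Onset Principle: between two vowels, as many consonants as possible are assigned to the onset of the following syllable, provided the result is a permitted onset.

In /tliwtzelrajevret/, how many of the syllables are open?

Nuclei (vowels): i, e, a, e, e → 5 syllables.
Between /i/ (V1) and /e/ (V2): /wtz/ splits as /wt/ + /z/ (/z/ is the longest suffix that is a licit onset).
Between /e/ (V2) and /a/ (V3): /lr/; trying suffixes from longest down, /r/ is the first permitted one, so coda /l/ | onset /r/.
Between /a/ (V3) and /e/ (V4): /j/ → onset of the next syllable (single consonants are always licit onsets).
Between /e/ (V4) and /e/ (V5): /vr/ is a licit onset in full, so it all attaches to the next syllable.
So the parse is tliwt.zel.ra.je.vret.
Classifying each syllable: /tliwt/ (closed), /zel/ (closed), /ra/ (open), /je/ (open), /vret/ (closed).
Open syllables: 2.

2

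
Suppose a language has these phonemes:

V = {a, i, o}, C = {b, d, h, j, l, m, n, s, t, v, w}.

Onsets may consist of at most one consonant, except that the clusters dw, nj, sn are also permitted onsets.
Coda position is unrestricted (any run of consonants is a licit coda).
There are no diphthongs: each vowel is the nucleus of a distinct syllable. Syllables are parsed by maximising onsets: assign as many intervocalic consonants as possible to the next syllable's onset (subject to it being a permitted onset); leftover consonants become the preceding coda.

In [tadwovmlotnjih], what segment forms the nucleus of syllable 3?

The vowels are a, o, o, i — 4 nuclei, so 4 syllables.
The third nucleus (vowel 3 from the left) is /o/.

o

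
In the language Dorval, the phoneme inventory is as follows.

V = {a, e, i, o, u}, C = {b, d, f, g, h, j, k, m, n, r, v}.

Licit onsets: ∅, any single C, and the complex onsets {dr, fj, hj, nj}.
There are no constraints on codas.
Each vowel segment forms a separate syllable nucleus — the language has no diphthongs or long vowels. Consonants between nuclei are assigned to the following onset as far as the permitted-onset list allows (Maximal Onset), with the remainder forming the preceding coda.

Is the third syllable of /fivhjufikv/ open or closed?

Nuclei (vowels): i, u, i → 3 syllables.
σ1/σ2 boundary: /vhj/; trying suffixes from longest down, /hj/ is the first permitted one, so coda /v/ | onset /hj/.
σ2/σ3 boundary: just /f/ — single C goes to the following onset.
Result: fiv.hju.fikv.
Syllable 3 is /fikv/ with coda /kv/, so it is closed.

closed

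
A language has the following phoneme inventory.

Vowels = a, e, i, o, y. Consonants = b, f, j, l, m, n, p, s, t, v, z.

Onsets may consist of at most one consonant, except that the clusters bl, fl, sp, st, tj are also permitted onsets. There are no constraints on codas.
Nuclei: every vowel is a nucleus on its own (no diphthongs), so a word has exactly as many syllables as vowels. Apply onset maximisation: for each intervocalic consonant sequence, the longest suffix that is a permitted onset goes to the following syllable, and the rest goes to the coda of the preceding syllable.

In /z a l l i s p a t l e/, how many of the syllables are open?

The vowels are a, i, a, e — 4 nuclei, so 4 syllables.
V1 /a/ – V2 /i/: /ll/ splits as /l/ + /l/ (/l/ is the longest suffix that is a licit onset).
V2 /i/ – V3 /a/: cluster /sp/ — /sp/ is itself a permitted onset, so the whole cluster goes right; preceding coda = ∅.
V3 /a/ – V4 /e/: /tl/; trying suffixes from longest down, /l/ is the first permitted one, so coda /t/ | onset /l/.
So the parse is zal.li.spat.le.
Classifying each syllable: /zal/ (closed), /li/ (open), /spat/ (closed), /le/ (open).
Open syllables: 2.

2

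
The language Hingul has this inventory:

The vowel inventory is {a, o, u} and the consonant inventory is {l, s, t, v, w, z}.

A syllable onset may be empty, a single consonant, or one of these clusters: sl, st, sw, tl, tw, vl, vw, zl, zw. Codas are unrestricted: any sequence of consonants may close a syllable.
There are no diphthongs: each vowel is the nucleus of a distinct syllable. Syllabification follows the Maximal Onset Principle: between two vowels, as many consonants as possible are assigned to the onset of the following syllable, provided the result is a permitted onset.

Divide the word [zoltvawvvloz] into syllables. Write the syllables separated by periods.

zolt.vawv.vloz

Vowels present: o, a, o; each is a nucleus, giving 3 syllables.
σ1/σ2 boundary: cluster /ltv/ — the longest permitted-onset suffix is /v/; onset = /v/, preceding coda = /lt/.
σ2/σ3 boundary: cluster /wvvl/ — the longest permitted-onset suffix is /vl/; onset = /vl/, preceding coda = /wv/.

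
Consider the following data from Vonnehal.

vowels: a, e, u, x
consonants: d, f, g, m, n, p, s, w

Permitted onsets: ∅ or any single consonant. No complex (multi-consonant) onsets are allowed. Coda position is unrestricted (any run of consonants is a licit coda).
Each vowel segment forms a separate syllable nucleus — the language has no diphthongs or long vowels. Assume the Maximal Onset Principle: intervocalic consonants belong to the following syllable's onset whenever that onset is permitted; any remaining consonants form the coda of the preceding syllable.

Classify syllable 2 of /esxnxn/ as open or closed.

Vowels present: e, x, x; each is a nucleus, giving 3 syllables.
V1 /e/ – V2 /x/: just /s/ — single C goes to the following onset.
V2 /x/ – V3 /x/: /n/ → onset of the next syllable (single consonants are always licit onsets).
Syllabification: e.sx.nxn.
Syllable 2 is /sx/; it ends in its nucleus with no coda, so it is open.

open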